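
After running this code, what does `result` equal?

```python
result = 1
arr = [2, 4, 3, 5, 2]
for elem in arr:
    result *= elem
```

Let's trace through this code step by step.

Initialize: result = 1
Initialize: arr = [2, 4, 3, 5, 2]
Entering loop: for elem in arr:

After execution: result = 240
240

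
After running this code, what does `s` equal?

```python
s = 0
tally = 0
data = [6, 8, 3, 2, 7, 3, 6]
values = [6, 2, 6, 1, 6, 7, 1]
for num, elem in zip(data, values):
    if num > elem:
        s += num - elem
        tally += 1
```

Let's trace through this code step by step.

Initialize: s = 0
Initialize: tally = 0
Initialize: data = [6, 8, 3, 2, 7, 3, 6]
Initialize: values = [6, 2, 6, 1, 6, 7, 1]
Entering loop: for num, elem in zip(data, values):

After execution: s = 13
13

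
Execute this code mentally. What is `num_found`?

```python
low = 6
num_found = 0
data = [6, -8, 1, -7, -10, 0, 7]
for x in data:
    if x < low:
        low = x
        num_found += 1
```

Let's trace through this code step by step.

Initialize: low = 6
Initialize: num_found = 0
Initialize: data = [6, -8, 1, -7, -10, 0, 7]
Entering loop: for x in data:

After execution: num_found = 2
2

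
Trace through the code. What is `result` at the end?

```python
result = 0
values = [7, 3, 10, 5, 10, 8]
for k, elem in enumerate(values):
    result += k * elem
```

Let's trace through this code step by step.

Initialize: result = 0
Initialize: values = [7, 3, 10, 5, 10, 8]
Entering loop: for k, elem in enumerate(values):

After execution: result = 118
118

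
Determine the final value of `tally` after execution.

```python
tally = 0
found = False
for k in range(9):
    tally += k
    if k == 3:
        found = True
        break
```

Let's trace through this code step by step.

Initialize: tally = 0
Initialize: found = False
Entering loop: for k in range(9):

After execution: tally = 6
6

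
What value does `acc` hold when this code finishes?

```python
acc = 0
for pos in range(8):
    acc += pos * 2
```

Let's trace through this code step by step.

Initialize: acc = 0
Entering loop: for pos in range(8):

After execution: acc = 56
56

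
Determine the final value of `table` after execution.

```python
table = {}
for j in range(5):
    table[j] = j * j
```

Let's trace through this code step by step.

Initialize: table = {}
Entering loop: for j in range(5):

After execution: table = {0: 0, 1: 1, 2: 4, 3: 9, 4: 16}
{0: 0, 1: 1, 2: 4, 3: 9, 4: 16}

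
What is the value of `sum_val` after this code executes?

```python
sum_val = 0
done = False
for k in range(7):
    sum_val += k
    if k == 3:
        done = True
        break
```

Let's trace through this code step by step.

Initialize: sum_val = 0
Initialize: done = False
Entering loop: for k in range(7):

After execution: sum_val = 6
6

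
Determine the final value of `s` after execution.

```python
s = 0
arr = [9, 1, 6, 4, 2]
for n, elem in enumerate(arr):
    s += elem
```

Let's trace through this code step by step.

Initialize: s = 0
Initialize: arr = [9, 1, 6, 4, 2]
Entering loop: for n, elem in enumerate(arr):

After execution: s = 22
22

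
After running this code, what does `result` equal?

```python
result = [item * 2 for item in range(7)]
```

Let's trace through this code step by step.

Initialize: result = [item * 2 for item in range(7)]

After execution: result = [0, 2, 4, 6, 8, 10, 12]
[0, 2, 4, 6, 8, 10, 12]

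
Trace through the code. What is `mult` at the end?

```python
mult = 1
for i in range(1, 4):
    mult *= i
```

Let's trace through this code step by step.

Initialize: mult = 1
Entering loop: for i in range(1, 4):

After execution: mult = 6
6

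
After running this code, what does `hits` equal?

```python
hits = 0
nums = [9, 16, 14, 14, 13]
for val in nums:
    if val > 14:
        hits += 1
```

Let's trace through this code step by step.

Initialize: hits = 0
Initialize: nums = [9, 16, 14, 14, 13]
Entering loop: for val in nums:

After execution: hits = 1
1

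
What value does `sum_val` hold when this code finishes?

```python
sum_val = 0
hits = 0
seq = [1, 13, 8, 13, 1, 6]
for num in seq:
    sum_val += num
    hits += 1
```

Let's trace through this code step by step.

Initialize: sum_val = 0
Initialize: hits = 0
Initialize: seq = [1, 13, 8, 13, 1, 6]
Entering loop: for num in seq:

After execution: sum_val = 42
42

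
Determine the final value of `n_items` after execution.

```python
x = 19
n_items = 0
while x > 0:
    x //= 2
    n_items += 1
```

Let's trace through this code step by step.

Initialize: x = 19
Initialize: n_items = 0
Entering loop: while x > 0:

After execution: n_items = 5
5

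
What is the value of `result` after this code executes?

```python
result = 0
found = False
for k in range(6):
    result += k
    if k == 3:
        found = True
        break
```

Let's trace through this code step by step.

Initialize: result = 0
Initialize: found = False
Entering loop: for k in range(6):

After execution: result = 6
6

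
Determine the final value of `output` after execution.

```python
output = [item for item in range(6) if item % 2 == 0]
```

Let's trace through this code step by step.

Initialize: output = [item for item in range(6) if item % 2 == 0]

After execution: output = [0, 2, 4]
[0, 2, 4]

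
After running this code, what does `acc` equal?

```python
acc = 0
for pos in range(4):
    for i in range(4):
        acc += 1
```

Let's trace through this code step by step.

Initialize: acc = 0
Entering loop: for pos in range(4):

After execution: acc = 16
16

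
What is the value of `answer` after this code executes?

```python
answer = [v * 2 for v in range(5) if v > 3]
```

Let's trace through this code step by step.

Initialize: answer = [v * 2 for v in range(5) if v > 3]

After execution: answer = [8]
[8]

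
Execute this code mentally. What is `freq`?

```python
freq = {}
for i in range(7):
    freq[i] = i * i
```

Let's trace through this code step by step.

Initialize: freq = {}
Entering loop: for i in range(7):

After execution: freq = {0: 0, 1: 1, 2: 4, 3: 9, 4: 16, 5: 25, 6: 36}
{0: 0, 1: 1, 2: 4, 3: 9, 4: 16, 5: 25, 6: 36}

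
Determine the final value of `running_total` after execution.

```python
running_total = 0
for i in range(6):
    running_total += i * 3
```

Let's trace through this code step by step.

Initialize: running_total = 0
Entering loop: for i in range(6):

After execution: running_total = 45
45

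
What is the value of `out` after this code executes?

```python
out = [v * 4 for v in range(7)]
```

Let's trace through this code step by step.

Initialize: out = [v * 4 for v in range(7)]

After execution: out = [0, 4, 8, 12, 16, 20, 24]
[0, 4, 8, 12, 16, 20, 24]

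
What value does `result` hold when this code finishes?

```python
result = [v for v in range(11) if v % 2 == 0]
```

Let's trace through this code step by step.

Initialize: result = [v for v in range(11) if v % 2 == 0]

After execution: result = [0, 2, 4, 6, 8, 10]
[0, 2, 4, 6, 8, 10]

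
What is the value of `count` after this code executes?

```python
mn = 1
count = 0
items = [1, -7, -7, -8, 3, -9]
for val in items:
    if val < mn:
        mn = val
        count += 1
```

Let's trace through this code step by step.

Initialize: mn = 1
Initialize: count = 0
Initialize: items = [1, -7, -7, -8, 3, -9]
Entering loop: for val in items:

After execution: count = 3
3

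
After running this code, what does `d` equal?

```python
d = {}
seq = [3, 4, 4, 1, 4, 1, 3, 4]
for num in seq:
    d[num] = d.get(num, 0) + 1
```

Let's trace through this code step by step.

Initialize: d = {}
Initialize: seq = [3, 4, 4, 1, 4, 1, 3, 4]
Entering loop: for num in seq:

After execution: d = {3: 2, 4: 4, 1: 2}
{3: 2, 4: 4, 1: 2}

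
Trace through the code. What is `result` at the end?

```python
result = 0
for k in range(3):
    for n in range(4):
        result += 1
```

Let's trace through this code step by step.

Initialize: result = 0
Entering loop: for k in range(3):

After execution: result = 12
12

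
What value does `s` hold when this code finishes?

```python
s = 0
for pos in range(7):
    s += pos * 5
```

Let's trace through this code step by step.

Initialize: s = 0
Entering loop: for pos in range(7):

After execution: s = 105
105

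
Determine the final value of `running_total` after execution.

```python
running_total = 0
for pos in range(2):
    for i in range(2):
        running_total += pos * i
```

Let's trace through this code step by step.

Initialize: running_total = 0
Entering loop: for pos in range(2):

After execution: running_total = 1
1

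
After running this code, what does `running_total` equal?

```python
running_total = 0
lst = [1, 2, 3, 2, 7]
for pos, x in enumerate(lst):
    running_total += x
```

Let's trace through this code step by step.

Initialize: running_total = 0
Initialize: lst = [1, 2, 3, 2, 7]
Entering loop: for pos, x in enumerate(lst):

After execution: running_total = 15
15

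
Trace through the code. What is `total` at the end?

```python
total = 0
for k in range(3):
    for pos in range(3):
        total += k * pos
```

Let's trace through this code step by step.

Initialize: total = 0
Entering loop: for k in range(3):

After execution: total = 9
9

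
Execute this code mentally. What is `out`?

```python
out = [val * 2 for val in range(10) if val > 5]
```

Let's trace through this code step by step.

Initialize: out = [val * 2 for val in range(10) if val > 5]

After execution: out = [12, 14, 16, 18]
[12, 14, 16, 18]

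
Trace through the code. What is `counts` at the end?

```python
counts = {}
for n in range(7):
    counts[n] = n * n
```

Let's trace through this code step by step.

Initialize: counts = {}
Entering loop: for n in range(7):

After execution: counts = {0: 0, 1: 1, 2: 4, 3: 9, 4: 16, 5: 25, 6: 36}
{0: 0, 1: 1, 2: 4, 3: 9, 4: 16, 5: 25, 6: 36}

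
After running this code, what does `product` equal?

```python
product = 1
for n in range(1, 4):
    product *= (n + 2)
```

Let's trace through this code step by step.

Initialize: product = 1
Entering loop: for n in range(1, 4):

After execution: product = 60
60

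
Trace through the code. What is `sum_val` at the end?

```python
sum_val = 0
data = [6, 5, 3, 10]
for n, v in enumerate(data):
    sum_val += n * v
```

Let's trace through this code step by step.

Initialize: sum_val = 0
Initialize: data = [6, 5, 3, 10]
Entering loop: for n, v in enumerate(data):

After execution: sum_val = 41
41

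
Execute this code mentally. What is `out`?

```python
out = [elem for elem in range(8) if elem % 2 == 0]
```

Let's trace through this code step by step.

Initialize: out = [elem for elem in range(8) if elem % 2 == 0]

After execution: out = [0, 2, 4, 6]
[0, 2, 4, 6]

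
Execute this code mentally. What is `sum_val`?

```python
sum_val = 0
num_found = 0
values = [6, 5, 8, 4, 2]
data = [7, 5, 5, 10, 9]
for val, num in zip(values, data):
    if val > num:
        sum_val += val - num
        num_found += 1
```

Let's trace through this code step by step.

Initialize: sum_val = 0
Initialize: num_found = 0
Initialize: values = [6, 5, 8, 4, 2]
Initialize: data = [7, 5, 5, 10, 9]
Entering loop: for val, num in zip(values, data):

After execution: sum_val = 3
3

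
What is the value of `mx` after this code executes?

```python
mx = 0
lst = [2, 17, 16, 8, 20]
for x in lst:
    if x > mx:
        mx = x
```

Let's trace through this code step by step.

Initialize: mx = 0
Initialize: lst = [2, 17, 16, 8, 20]
Entering loop: for x in lst:

After execution: mx = 20
20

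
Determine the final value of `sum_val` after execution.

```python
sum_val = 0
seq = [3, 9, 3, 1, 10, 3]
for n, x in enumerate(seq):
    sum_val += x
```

Let's trace through this code step by step.

Initialize: sum_val = 0
Initialize: seq = [3, 9, 3, 1, 10, 3]
Entering loop: for n, x in enumerate(seq):

After execution: sum_val = 29
29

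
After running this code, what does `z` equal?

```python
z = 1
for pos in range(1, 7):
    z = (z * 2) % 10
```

Let's trace through this code step by step.

Initialize: z = 1
Entering loop: for pos in range(1, 7):

After execution: z = 4
4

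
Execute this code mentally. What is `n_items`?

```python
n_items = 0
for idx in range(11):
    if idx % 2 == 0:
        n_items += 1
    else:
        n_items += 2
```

Let's trace through this code step by step.

Initialize: n_items = 0
Entering loop: for idx in range(11):

After execution: n_items = 16
16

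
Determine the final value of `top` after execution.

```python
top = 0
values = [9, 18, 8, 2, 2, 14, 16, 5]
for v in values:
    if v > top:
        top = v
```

Let's trace through this code step by step.

Initialize: top = 0
Initialize: values = [9, 18, 8, 2, 2, 14, 16, 5]
Entering loop: for v in values:

After execution: top = 18
18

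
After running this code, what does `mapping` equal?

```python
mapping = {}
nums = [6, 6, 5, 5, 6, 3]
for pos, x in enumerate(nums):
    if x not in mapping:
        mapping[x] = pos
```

Let's trace through this code step by step.

Initialize: mapping = {}
Initialize: nums = [6, 6, 5, 5, 6, 3]
Entering loop: for pos, x in enumerate(nums):

After execution: mapping = {6: 0, 5: 2, 3: 5}
{6: 0, 5: 2, 3: 5}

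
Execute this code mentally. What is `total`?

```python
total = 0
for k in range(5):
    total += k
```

Let's trace through this code step by step.

Initialize: total = 0
Entering loop: for k in range(5):

After execution: total = 10
10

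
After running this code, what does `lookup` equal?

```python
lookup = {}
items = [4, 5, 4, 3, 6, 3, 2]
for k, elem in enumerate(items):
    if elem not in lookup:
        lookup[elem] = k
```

Let's trace through this code step by step.

Initialize: lookup = {}
Initialize: items = [4, 5, 4, 3, 6, 3, 2]
Entering loop: for k, elem in enumerate(items):

After execution: lookup = {4: 0, 5: 1, 3: 3, 6: 4, 2: 6}
{4: 0, 5: 1, 3: 3, 6: 4, 2: 6}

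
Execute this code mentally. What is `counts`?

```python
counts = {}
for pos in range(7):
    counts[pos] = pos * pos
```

Let's trace through this code step by step.

Initialize: counts = {}
Entering loop: for pos in range(7):

After execution: counts = {0: 0, 1: 1, 2: 4, 3: 9, 4: 16, 5: 25, 6: 36}
{0: 0, 1: 1, 2: 4, 3: 9, 4: 16, 5: 25, 6: 36}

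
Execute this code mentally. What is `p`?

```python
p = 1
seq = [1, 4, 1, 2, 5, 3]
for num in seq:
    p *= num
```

Let's trace through this code step by step.

Initialize: p = 1
Initialize: seq = [1, 4, 1, 2, 5, 3]
Entering loop: for num in seq:

After execution: p = 120
120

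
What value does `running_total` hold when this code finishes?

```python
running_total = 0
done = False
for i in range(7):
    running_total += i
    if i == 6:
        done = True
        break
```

Let's trace through this code step by step.

Initialize: running_total = 0
Initialize: done = False
Entering loop: for i in range(7):

After execution: running_total = 21
21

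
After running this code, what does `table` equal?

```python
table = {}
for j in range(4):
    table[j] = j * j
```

Let's trace through this code step by step.

Initialize: table = {}
Entering loop: for j in range(4):

After execution: table = {0: 0, 1: 1, 2: 4, 3: 9}
{0: 0, 1: 1, 2: 4, 3: 9}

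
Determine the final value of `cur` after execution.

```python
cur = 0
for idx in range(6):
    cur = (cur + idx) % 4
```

Let's trace through this code step by step.

Initialize: cur = 0
Entering loop: for idx in range(6):

After execution: cur = 3
3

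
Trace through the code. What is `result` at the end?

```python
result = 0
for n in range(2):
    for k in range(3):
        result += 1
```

Let's trace through this code step by step.

Initialize: result = 0
Entering loop: for n in range(2):

After execution: result = 6
6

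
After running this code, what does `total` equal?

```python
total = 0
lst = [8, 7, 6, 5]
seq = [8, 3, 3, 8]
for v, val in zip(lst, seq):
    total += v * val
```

Let's trace through this code step by step.

Initialize: total = 0
Initialize: lst = [8, 7, 6, 5]
Initialize: seq = [8, 3, 3, 8]
Entering loop: for v, val in zip(lst, seq):

After execution: total = 143
143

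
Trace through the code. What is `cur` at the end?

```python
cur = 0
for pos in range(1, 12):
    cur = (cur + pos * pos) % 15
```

Let's trace through this code step by step.

Initialize: cur = 0
Entering loop: for pos in range(1, 12):

After execution: cur = 11
11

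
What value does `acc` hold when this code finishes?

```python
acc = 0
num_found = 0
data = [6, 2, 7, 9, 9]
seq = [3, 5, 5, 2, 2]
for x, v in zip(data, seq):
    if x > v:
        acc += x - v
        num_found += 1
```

Let's trace through this code step by step.

Initialize: acc = 0
Initialize: num_found = 0
Initialize: data = [6, 2, 7, 9, 9]
Initialize: seq = [3, 5, 5, 2, 2]
Entering loop: for x, v in zip(data, seq):

After execution: acc = 19
19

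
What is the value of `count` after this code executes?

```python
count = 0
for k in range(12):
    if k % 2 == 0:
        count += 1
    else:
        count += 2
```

Let's trace through this code step by step.

Initialize: count = 0
Entering loop: for k in range(12):

After execution: count = 18
18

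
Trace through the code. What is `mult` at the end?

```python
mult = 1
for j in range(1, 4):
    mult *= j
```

Let's trace through this code step by step.

Initialize: mult = 1
Entering loop: for j in range(1, 4):

After execution: mult = 6
6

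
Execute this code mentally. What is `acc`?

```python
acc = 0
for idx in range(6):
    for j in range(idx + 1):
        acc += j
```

Let's trace through this code step by step.

Initialize: acc = 0
Entering loop: for idx in range(6):

After execution: acc = 35
35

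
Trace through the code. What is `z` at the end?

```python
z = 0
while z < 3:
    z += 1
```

Let's trace through this code step by step.

Initialize: z = 0
Entering loop: while z < 3:

After execution: z = 3
3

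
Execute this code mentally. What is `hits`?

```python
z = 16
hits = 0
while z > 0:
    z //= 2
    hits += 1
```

Let's trace through this code step by step.

Initialize: z = 16
Initialize: hits = 0
Entering loop: while z > 0:

After execution: hits = 5
5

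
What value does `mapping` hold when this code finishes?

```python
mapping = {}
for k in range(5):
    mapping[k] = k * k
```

Let's trace through this code step by step.

Initialize: mapping = {}
Entering loop: for k in range(5):

After execution: mapping = {0: 0, 1: 1, 2: 4, 3: 9, 4: 16}
{0: 0, 1: 1, 2: 4, 3: 9, 4: 16}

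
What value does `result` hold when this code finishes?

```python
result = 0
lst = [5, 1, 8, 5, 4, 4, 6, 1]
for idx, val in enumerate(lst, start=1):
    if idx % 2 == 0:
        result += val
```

Let's trace through this code step by step.

Initialize: result = 0
Initialize: lst = [5, 1, 8, 5, 4, 4, 6, 1]
Entering loop: for idx, val in enumerate(lst, start=1):

After execution: result = 11
11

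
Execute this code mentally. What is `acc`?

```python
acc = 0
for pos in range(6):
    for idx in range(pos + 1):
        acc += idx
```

Let's trace through this code step by step.

Initialize: acc = 0
Entering loop: for pos in range(6):

After execution: acc = 35
35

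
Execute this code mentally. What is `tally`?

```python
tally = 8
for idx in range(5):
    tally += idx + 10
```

Let's trace through this code step by step.

Initialize: tally = 8
Entering loop: for idx in range(5):

After execution: tally = 68
68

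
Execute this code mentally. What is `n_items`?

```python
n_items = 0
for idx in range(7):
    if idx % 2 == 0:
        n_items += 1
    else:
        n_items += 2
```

Let's trace through this code step by step.

Initialize: n_items = 0
Entering loop: for idx in range(7):

After execution: n_items = 10
10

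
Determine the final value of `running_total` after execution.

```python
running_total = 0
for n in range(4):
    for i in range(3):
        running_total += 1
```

Let's trace through this code step by step.

Initialize: running_total = 0
Entering loop: for n in range(4):

After execution: running_total = 12
12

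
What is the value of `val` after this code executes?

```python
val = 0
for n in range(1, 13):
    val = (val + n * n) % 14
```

Let's trace through this code step by step.

Initialize: val = 0
Entering loop: for n in range(1, 13):

After execution: val = 6
6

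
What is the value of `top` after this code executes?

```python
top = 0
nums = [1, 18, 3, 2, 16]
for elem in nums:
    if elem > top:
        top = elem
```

Let's trace through this code step by step.

Initialize: top = 0
Initialize: nums = [1, 18, 3, 2, 16]
Entering loop: for elem in nums:

After execution: top = 18
18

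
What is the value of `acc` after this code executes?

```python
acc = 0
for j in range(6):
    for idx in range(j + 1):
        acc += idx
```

Let's trace through this code step by step.

Initialize: acc = 0
Entering loop: for j in range(6):

After execution: acc = 35
35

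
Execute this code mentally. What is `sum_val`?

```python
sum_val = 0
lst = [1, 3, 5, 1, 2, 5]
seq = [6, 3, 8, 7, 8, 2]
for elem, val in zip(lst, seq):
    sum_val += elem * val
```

Let's trace through this code step by step.

Initialize: sum_val = 0
Initialize: lst = [1, 3, 5, 1, 2, 5]
Initialize: seq = [6, 3, 8, 7, 8, 2]
Entering loop: for elem, val in zip(lst, seq):

After execution: sum_val = 88
88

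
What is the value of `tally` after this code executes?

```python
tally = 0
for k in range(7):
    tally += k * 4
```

Let's trace through this code step by step.

Initialize: tally = 0
Entering loop: for k in range(7):

After execution: tally = 84
84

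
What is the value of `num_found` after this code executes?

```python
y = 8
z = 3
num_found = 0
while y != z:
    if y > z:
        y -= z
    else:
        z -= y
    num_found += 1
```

Let's trace through this code step by step.

Initialize: y = 8
Initialize: z = 3
Initialize: num_found = 0
Entering loop: while y != z:

After execution: num_found = 4
4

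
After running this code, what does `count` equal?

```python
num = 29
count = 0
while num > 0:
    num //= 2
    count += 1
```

Let's trace through this code step by step.

Initialize: num = 29
Initialize: count = 0
Entering loop: while num > 0:

After execution: count = 5
5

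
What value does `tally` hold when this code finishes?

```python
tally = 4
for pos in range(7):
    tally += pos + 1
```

Let's trace through this code step by step.

Initialize: tally = 4
Entering loop: for pos in range(7):

After execution: tally = 32
32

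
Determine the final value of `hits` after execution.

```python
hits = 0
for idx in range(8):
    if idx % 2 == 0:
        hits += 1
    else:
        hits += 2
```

Let's trace through this code step by step.

Initialize: hits = 0
Entering loop: for idx in range(8):

After execution: hits = 12
12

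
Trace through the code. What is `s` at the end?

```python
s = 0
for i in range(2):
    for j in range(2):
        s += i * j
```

Let's trace through this code step by step.

Initialize: s = 0
Entering loop: for i in range(2):

After execution: s = 1
1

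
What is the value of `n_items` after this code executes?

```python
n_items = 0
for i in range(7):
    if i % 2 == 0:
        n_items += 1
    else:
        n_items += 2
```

Let's trace through this code step by step.

Initialize: n_items = 0
Entering loop: for i in range(7):

After execution: n_items = 10
10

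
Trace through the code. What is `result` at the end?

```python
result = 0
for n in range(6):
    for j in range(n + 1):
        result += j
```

Let's trace through this code step by step.

Initialize: result = 0
Entering loop: for n in range(6):

After execution: result = 35
35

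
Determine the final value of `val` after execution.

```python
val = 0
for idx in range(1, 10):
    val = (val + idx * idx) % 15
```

Let's trace through this code step by step.

Initialize: val = 0
Entering loop: for idx in range(1, 10):

After execution: val = 0
0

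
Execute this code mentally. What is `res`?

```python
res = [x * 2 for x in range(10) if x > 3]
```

Let's trace through this code step by step.

Initialize: res = [x * 2 for x in range(10) if x > 3]

After execution: res = [8, 10, 12, 14, 16, 18]
[8, 10, 12, 14, 16, 18]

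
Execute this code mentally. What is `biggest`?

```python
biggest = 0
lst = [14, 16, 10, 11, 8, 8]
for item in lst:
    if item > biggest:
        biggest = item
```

Let's trace through this code step by step.

Initialize: biggest = 0
Initialize: lst = [14, 16, 10, 11, 8, 8]
Entering loop: for item in lst:

After execution: biggest = 16
16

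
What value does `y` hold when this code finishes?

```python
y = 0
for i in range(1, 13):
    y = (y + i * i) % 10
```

Let's trace through this code step by step.

Initialize: y = 0
Entering loop: for i in range(1, 13):

After execution: y = 0
0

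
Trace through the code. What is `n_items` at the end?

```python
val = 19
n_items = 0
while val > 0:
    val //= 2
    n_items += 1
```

Let's trace through this code step by step.

Initialize: val = 19
Initialize: n_items = 0
Entering loop: while val > 0:

After execution: n_items = 5
5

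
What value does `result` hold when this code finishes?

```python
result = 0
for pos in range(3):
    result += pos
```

Let's trace through this code step by step.

Initialize: result = 0
Entering loop: for pos in range(3):

After execution: result = 3
3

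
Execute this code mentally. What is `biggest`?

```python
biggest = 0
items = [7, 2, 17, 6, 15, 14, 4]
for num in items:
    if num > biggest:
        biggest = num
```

Let's trace through this code step by step.

Initialize: biggest = 0
Initialize: items = [7, 2, 17, 6, 15, 14, 4]
Entering loop: for num in items:

After execution: biggest = 17
17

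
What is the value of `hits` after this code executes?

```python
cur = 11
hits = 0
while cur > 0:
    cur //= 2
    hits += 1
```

Let's trace through this code step by step.

Initialize: cur = 11
Initialize: hits = 0
Entering loop: while cur > 0:

After execution: hits = 4
4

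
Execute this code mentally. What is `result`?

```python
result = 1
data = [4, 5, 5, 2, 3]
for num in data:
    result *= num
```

Let's trace through this code step by step.

Initialize: result = 1
Initialize: data = [4, 5, 5, 2, 3]
Entering loop: for num in data:

After execution: result = 600
600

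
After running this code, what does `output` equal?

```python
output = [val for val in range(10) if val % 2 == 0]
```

Let's trace through this code step by step.

Initialize: output = [val for val in range(10) if val % 2 == 0]

After execution: output = [0, 2, 4, 6, 8]
[0, 2, 4, 6, 8]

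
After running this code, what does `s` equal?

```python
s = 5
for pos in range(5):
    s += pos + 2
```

Let's trace through this code step by step.

Initialize: s = 5
Entering loop: for pos in range(5):

After execution: s = 25
25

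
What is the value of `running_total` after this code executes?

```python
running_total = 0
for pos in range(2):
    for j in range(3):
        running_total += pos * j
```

Let's trace through this code step by step.

Initialize: running_total = 0
Entering loop: for pos in range(2):

After execution: running_total = 3
3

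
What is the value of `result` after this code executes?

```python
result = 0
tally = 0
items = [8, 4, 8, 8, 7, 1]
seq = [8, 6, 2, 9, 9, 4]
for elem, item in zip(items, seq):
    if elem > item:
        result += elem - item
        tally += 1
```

Let's trace through this code step by step.

Initialize: result = 0
Initialize: tally = 0
Initialize: items = [8, 4, 8, 8, 7, 1]
Initialize: seq = [8, 6, 2, 9, 9, 4]
Entering loop: for elem, item in zip(items, seq):

After execution: result = 6
6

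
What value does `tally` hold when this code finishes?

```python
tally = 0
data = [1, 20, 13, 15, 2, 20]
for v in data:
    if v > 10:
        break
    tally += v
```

Let's trace through this code step by step.

Initialize: tally = 0
Initialize: data = [1, 20, 13, 15, 2, 20]
Entering loop: for v in data:

After execution: tally = 1
1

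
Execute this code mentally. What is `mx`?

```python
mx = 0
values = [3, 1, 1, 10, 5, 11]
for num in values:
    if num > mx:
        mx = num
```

Let's trace through this code step by step.

Initialize: mx = 0
Initialize: values = [3, 1, 1, 10, 5, 11]
Entering loop: for num in values:

After execution: mx = 11
11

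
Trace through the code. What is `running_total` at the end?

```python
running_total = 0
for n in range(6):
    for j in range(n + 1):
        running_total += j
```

Let's trace through this code step by step.

Initialize: running_total = 0
Entering loop: for n in range(6):

After execution: running_total = 35
35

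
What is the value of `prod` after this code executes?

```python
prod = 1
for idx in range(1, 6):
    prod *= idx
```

Let's trace through this code step by step.

Initialize: prod = 1
Entering loop: for idx in range(1, 6):

After execution: prod = 120
120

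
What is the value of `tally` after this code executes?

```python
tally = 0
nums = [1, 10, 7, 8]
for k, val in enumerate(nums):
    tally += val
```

Let's trace through this code step by step.

Initialize: tally = 0
Initialize: nums = [1, 10, 7, 8]
Entering loop: for k, val in enumerate(nums):

After execution: tally = 26
26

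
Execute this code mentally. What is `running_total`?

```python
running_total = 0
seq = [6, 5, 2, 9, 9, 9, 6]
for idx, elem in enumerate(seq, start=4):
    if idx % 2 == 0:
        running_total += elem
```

Let's trace through this code step by step.

Initialize: running_total = 0
Initialize: seq = [6, 5, 2, 9, 9, 9, 6]
Entering loop: for idx, elem in enumerate(seq, start=4):

After execution: running_total = 23
23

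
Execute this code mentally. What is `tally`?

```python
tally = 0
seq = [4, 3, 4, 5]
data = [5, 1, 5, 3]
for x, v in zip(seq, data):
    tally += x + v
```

Let's trace through this code step by step.

Initialize: tally = 0
Initialize: seq = [4, 3, 4, 5]
Initialize: data = [5, 1, 5, 3]
Entering loop: for x, v in zip(seq, data):

After execution: tally = 30
30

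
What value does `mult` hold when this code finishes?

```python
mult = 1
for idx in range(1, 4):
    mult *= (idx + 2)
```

Let's trace through this code step by step.

Initialize: mult = 1
Entering loop: for idx in range(1, 4):

After execution: mult = 60
60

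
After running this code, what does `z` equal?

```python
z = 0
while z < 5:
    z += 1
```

Let's trace through this code step by step.

Initialize: z = 0
Entering loop: while z < 5:

After execution: z = 5
5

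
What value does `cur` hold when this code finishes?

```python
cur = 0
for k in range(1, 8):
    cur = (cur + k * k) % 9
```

Let's trace through this code step by step.

Initialize: cur = 0
Entering loop: for k in range(1, 8):

After execution: cur = 5
5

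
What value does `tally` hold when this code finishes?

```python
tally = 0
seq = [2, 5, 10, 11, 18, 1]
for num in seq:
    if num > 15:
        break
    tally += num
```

Let's trace through this code step by step.

Initialize: tally = 0
Initialize: seq = [2, 5, 10, 11, 18, 1]
Entering loop: for num in seq:

After execution: tally = 28
28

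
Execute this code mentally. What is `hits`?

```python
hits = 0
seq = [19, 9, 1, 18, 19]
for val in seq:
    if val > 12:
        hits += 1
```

Let's trace through this code step by step.

Initialize: hits = 0
Initialize: seq = [19, 9, 1, 18, 19]
Entering loop: for val in seq:

After execution: hits = 3
3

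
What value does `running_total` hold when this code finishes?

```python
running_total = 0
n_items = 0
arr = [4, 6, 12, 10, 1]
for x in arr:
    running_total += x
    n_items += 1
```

Let's trace through this code step by step.

Initialize: running_total = 0
Initialize: n_items = 0
Initialize: arr = [4, 6, 12, 10, 1]
Entering loop: for x in arr:

After execution: running_total = 33
33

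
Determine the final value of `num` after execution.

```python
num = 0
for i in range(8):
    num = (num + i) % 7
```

Let's trace through this code step by step.

Initialize: num = 0
Entering loop: for i in range(8):

After execution: num = 0
0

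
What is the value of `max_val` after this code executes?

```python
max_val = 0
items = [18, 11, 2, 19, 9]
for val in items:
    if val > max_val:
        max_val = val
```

Let's trace through this code step by step.

Initialize: max_val = 0
Initialize: items = [18, 11, 2, 19, 9]
Entering loop: for val in items:

After execution: max_val = 19
19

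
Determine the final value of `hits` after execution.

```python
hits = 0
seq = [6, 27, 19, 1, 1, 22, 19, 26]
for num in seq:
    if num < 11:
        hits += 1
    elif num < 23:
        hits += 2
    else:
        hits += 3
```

Let's trace through this code step by step.

Initialize: hits = 0
Initialize: seq = [6, 27, 19, 1, 1, 22, 19, 26]
Entering loop: for num in seq:

After execution: hits = 15
15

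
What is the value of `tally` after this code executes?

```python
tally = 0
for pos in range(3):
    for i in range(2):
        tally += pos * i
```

Let's trace through this code step by step.

Initialize: tally = 0
Entering loop: for pos in range(3):

After execution: tally = 3
3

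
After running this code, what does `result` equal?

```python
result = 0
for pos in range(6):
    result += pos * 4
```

Let's trace through this code step by step.

Initialize: result = 0
Entering loop: for pos in range(6):

After execution: result = 60
60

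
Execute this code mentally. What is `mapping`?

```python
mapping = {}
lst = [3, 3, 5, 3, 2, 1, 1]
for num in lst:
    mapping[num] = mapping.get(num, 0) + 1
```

Let's trace through this code step by step.

Initialize: mapping = {}
Initialize: lst = [3, 3, 5, 3, 2, 1, 1]
Entering loop: for num in lst:

After execution: mapping = {3: 3, 5: 1, 2: 1, 1: 2}
{3: 3, 5: 1, 2: 1, 1: 2}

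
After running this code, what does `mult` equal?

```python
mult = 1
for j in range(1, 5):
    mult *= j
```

Let's trace through this code step by step.

Initialize: mult = 1
Entering loop: for j in range(1, 5):

After execution: mult = 24
24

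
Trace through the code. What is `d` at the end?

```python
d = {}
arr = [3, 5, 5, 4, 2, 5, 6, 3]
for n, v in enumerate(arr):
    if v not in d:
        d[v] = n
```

Let's trace through this code step by step.

Initialize: d = {}
Initialize: arr = [3, 5, 5, 4, 2, 5, 6, 3]
Entering loop: for n, v in enumerate(arr):

After execution: d = {3: 0, 5: 1, 4: 3, 2: 4, 6: 6}
{3: 0, 5: 1, 4: 3, 2: 4, 6: 6}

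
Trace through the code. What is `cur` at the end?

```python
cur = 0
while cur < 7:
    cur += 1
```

Let's trace through this code step by step.

Initialize: cur = 0
Entering loop: while cur < 7:

After execution: cur = 7
7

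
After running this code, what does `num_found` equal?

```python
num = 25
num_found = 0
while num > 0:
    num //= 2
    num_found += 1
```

Let's trace through this code step by step.

Initialize: num = 25
Initialize: num_found = 0
Entering loop: while num > 0:

After execution: num_found = 5
5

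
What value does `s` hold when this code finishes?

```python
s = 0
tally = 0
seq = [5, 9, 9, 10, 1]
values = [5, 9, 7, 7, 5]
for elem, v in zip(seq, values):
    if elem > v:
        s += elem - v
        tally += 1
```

Let's trace through this code step by step.

Initialize: s = 0
Initialize: tally = 0
Initialize: seq = [5, 9, 9, 10, 1]
Initialize: values = [5, 9, 7, 7, 5]
Entering loop: for elem, v in zip(seq, values):

After execution: s = 5
5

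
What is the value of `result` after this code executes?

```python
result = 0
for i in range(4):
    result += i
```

Let's trace through this code step by step.

Initialize: result = 0
Entering loop: for i in range(4):

After execution: result = 6
6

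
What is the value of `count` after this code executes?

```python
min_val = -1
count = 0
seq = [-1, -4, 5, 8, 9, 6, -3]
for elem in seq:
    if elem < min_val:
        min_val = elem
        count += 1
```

Let's trace through this code step by step.

Initialize: min_val = -1
Initialize: count = 0
Initialize: seq = [-1, -4, 5, 8, 9, 6, -3]
Entering loop: for elem in seq:

After execution: count = 1
1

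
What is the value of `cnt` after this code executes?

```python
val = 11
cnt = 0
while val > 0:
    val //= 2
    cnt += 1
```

Let's trace through this code step by step.

Initialize: val = 11
Initialize: cnt = 0
Entering loop: while val > 0:

After execution: cnt = 4
4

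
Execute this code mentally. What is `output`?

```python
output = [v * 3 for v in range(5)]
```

Let's trace through this code step by step.

Initialize: output = [v * 3 for v in range(5)]

After execution: output = [0, 3, 6, 9, 12]
[0, 3, 6, 9, 12]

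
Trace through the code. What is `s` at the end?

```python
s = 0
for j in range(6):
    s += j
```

Let's trace through this code step by step.

Initialize: s = 0
Entering loop: for j in range(6):

After execution: s = 15
15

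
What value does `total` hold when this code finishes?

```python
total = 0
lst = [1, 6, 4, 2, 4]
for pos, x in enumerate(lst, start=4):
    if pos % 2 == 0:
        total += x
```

Let's trace through this code step by step.

Initialize: total = 0
Initialize: lst = [1, 6, 4, 2, 4]
Entering loop: for pos, x in enumerate(lst, start=4):

After execution: total = 9
9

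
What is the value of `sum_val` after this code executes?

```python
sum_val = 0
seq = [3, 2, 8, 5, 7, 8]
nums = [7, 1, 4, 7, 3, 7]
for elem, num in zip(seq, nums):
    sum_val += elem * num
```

Let's trace through this code step by step.

Initialize: sum_val = 0
Initialize: seq = [3, 2, 8, 5, 7, 8]
Initialize: nums = [7, 1, 4, 7, 3, 7]
Entering loop: for elem, num in zip(seq, nums):

After execution: sum_val = 167
167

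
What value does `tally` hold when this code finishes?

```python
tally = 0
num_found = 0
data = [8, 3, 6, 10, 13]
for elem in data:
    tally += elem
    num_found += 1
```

Let's trace through this code step by step.

Initialize: tally = 0
Initialize: num_found = 0
Initialize: data = [8, 3, 6, 10, 13]
Entering loop: for elem in data:

After execution: tally = 40
40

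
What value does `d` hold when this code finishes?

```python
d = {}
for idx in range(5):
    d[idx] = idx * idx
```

Let's trace through this code step by step.

Initialize: d = {}
Entering loop: for idx in range(5):

After execution: d = {0: 0, 1: 1, 2: 4, 3: 9, 4: 16}
{0: 0, 1: 1, 2: 4, 3: 9, 4: 16}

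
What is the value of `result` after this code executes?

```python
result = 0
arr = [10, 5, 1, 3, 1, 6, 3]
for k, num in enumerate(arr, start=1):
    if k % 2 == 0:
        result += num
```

Let's trace through this code step by step.

Initialize: result = 0
Initialize: arr = [10, 5, 1, 3, 1, 6, 3]
Entering loop: for k, num in enumerate(arr, start=1):

After execution: result = 14
14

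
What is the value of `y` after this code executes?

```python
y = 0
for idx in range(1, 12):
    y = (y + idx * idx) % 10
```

Let's trace through this code step by step.

Initialize: y = 0
Entering loop: for idx in range(1, 12):

After execution: y = 6
6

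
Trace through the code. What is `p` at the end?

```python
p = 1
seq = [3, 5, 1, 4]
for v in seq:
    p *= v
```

Let's trace through this code step by step.

Initialize: p = 1
Initialize: seq = [3, 5, 1, 4]
Entering loop: for v in seq:

After execution: p = 60
60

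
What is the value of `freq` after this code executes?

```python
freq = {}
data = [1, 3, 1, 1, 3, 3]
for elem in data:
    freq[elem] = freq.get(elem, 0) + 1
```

Let's trace through this code step by step.

Initialize: freq = {}
Initialize: data = [1, 3, 1, 1, 3, 3]
Entering loop: for elem in data:

After execution: freq = {1: 3, 3: 3}
{1: 3, 3: 3}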